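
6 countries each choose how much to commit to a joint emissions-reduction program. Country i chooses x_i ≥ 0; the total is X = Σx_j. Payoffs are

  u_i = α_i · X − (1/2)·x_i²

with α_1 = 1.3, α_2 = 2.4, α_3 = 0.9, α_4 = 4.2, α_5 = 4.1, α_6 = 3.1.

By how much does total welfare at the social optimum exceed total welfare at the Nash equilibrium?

538.16

Country i's FOC: ∂u_i/∂x_i = α_i − x_i = 0, so x_i* = α_i.
NE contributions = (1.3, 2.4, 0.9, 4.2, 4.1, 3.1); X = 16.
W^NE = (Σα)·X − ½Σα_i² = 16² − ½·52.32 = 229.84.
Planner sets x_i = Σα_j = 16 for every i, so X^SO = 6·16 = 96.
W^SO = (Σα)·X^SO − ½·6·(Σα)² = (6/2)·16² = 768.
Deadweight loss = W^SO − W^NE = 538.16.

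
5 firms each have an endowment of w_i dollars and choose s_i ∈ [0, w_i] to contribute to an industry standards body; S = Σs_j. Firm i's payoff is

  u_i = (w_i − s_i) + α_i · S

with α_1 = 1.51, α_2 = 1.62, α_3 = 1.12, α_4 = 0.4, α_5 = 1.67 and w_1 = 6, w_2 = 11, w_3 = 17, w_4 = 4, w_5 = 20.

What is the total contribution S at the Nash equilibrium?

∂u_i/∂s_i = α_i − 1, so firm i contributes w_i if α_i > 1, else 0.
α_i > 1 for i ∈ {1, 2, 3, 5}; NE contributions (6, 11, 17, 0, 20), S = 54.

54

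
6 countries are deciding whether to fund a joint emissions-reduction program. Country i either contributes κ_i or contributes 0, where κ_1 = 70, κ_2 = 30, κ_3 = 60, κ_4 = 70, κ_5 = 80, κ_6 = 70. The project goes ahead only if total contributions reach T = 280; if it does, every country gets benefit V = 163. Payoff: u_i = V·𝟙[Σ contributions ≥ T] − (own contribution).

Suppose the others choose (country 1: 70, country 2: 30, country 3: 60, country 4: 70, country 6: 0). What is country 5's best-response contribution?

Others' total = 230. Contributing 80 brings total to 310 ≥ 280: gain V − κ_5 = 83.
Best response: 80.

80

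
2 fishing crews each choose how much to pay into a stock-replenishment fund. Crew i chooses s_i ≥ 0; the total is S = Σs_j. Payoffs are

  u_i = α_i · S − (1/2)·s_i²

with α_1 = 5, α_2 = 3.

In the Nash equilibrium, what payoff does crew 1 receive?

27.5

Crew i's FOC: ∂u_i/∂s_i = α_i − s_i = 0, so s_i* = α_i.
NE contributions = (5, 3); S = 8.
u_1 = α_1·S − ½·(s_1)² = 5·8 − ½·5² = 27.5.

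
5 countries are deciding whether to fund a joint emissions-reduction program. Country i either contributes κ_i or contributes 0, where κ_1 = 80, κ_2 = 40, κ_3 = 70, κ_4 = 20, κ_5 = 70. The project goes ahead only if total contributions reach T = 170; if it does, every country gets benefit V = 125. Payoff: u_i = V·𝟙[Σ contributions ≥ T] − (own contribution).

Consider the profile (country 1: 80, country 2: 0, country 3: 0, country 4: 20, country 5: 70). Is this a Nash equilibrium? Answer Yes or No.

Total = 170 ≥ 170: provided.
Country 1 (pledges 80, payoff 45): dropping to 0 → total 90, payoff 0. No gain.
Country 2 (pledges 0, payoff 125): pledging 40 → total 210, payoff 85. No gain.
Country 3 (pledges 0, payoff 125): pledging 70 → total 240, payoff 55. No gain.
Country 4 (pledges 20, payoff 105): dropping to 0 → total 150, payoff 0. No gain.
Country 5 (pledges 70, payoff 55): dropping to 0 → total 100, payoff 0. No gain.

Yes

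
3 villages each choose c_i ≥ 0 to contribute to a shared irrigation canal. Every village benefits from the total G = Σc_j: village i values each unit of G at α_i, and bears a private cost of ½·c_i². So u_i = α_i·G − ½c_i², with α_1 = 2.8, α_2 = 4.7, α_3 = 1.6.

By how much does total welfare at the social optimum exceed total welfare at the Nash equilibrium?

Village i's FOC: ∂u_i/∂c_i = α_i − c_i = 0, so c_i* = α_i.
NE contributions = (2.8, 4.7, 1.6); G = 9.1.
W^NE = (Σα)·G − ½Σα_i² = 9.1² − ½·32.49 = 66.565.
Planner sets c_i = Σα_j = 9.1 for every i, so G^SO = 3·9.1 = 27.3.
W^SO = (Σα)·G^SO − ½·3·(Σα)² = (3/2)·9.1² = 124.215.
Deadweight loss = W^SO − W^NE = 57.65.

57.65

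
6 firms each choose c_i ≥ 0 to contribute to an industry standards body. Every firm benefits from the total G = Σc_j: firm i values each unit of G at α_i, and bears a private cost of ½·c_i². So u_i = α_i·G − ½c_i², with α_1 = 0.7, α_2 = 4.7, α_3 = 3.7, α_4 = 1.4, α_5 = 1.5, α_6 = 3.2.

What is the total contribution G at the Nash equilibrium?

15.2

Firm i's FOC: ∂u_i/∂c_i = α_i − c_i = 0, so c_i* = α_i.
NE contributions = (0.7, 4.7, 3.7, 1.4, 1.5, 3.2); G = 15.2.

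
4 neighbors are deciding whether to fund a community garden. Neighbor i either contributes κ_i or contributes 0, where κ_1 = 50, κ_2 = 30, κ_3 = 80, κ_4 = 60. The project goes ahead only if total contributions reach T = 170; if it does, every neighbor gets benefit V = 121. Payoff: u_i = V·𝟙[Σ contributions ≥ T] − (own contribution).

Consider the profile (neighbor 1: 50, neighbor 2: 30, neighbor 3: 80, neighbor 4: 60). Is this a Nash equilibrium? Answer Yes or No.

No

Total = 220 ≥ 170: provided.
Neighbor 1 (pledges 50, payoff 71): dropping to 0 → total 170, payoff 121. Profitable deviation.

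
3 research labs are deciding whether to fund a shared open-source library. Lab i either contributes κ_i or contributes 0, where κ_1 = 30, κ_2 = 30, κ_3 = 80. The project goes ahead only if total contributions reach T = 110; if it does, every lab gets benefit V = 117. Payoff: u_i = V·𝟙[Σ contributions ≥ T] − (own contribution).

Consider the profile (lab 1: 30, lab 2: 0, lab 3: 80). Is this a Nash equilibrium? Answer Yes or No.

Total = 110 ≥ 110: provided.
Lab 1 (pledges 30, payoff 87): dropping to 0 → total 80, payoff 0. No gain.
Lab 2 (pledges 0, payoff 117): pledging 30 → total 140, payoff 87. No gain.
Lab 3 (pledges 80, payoff 37): dropping to 0 → total 30, payoff 0. No gain.

Yes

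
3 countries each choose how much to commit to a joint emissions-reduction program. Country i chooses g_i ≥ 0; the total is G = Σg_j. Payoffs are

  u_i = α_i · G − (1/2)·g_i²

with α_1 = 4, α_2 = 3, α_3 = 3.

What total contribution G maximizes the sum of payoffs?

30

Planner FOC: ∂(Σu_j)/∂g_i = (Σα_j) − g_i = 0, so g_i^SO = Σα_j = 10 for every i; G^SO = 30.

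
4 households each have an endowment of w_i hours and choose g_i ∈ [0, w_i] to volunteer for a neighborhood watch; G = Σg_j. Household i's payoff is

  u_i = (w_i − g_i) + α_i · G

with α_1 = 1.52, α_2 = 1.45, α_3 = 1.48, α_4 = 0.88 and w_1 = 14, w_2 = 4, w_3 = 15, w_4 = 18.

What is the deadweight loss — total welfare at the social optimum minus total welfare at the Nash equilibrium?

∂u_i/∂g_i = α_i − 1, so household i contributes w_i if α_i > 1, else 0.
α_i > 1 for i ∈ {1, 2, 3}; NE contributions (14, 4, 15, 0), G = 33.
W^NE = Σw_i − G^NE + (Σα_i)·G^NE = 51 + 4.33·33 = 193.89.
Planner: ∂(Σu_j)/∂g_i = Σα_j − 1 = 4.33 > 0, so everyone contributes w_i; G^SO = 51, W^SO = 51 + 4.33·51 = 271.83.
Deadweight loss = 77.94.

77.94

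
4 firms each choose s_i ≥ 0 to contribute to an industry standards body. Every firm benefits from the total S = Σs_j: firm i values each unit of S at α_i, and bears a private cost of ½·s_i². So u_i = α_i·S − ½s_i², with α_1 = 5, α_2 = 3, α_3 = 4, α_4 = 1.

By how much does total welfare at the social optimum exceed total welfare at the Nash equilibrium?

Firm i's FOC: ∂u_i/∂s_i = α_i − s_i = 0, so s_i* = α_i.
NE contributions = (5, 3, 4, 1); S = 13.
W^NE = (Σα)·S − ½Σα_i² = 13² − ½·51 = 143.5.
Planner sets s_i = Σα_j = 13 for every i, so S^SO = 4·13 = 52.
W^SO = (Σα)·S^SO − ½·4·(Σα)² = (4/2)·13² = 338.
Deadweight loss = W^SO − W^NE = 194.5.

194.5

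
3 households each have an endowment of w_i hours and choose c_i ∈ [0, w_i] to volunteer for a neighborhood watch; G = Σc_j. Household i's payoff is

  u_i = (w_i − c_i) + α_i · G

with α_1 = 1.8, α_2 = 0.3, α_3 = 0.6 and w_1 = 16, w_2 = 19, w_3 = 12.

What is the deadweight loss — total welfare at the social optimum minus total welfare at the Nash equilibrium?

52.7

∂u_i/∂c_i = α_i − 1, so household i contributes w_i if α_i > 1, else 0.
α_i > 1 for i ∈ {1}; NE contributions (16, 0, 0), G = 16.
W^NE = Σw_i − G^NE + (Σα_i)·G^NE = 47 + 1.7·16 = 74.2.
Planner: ∂(Σu_j)/∂c_i = Σα_j − 1 = 1.7 > 0, so everyone contributes w_i; G^SO = 47, W^SO = 47 + 1.7·47 = 126.9.
Deadweight loss = 52.7.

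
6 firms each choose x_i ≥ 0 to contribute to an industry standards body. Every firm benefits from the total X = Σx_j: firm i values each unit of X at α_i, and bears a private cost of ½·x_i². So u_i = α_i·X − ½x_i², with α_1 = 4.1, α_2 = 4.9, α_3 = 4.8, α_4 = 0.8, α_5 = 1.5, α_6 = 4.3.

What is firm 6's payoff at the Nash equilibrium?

Firm i's FOC: ∂u_i/∂x_i = α_i − x_i = 0, so x_i* = α_i.
NE contributions = (4.1, 4.9, 4.8, 0.8, 1.5, 4.3); X = 20.4.
u_6 = α_6·X − ½·(x_6)² = 4.3·20.4 − ½·4.3² = 78.475.

78.475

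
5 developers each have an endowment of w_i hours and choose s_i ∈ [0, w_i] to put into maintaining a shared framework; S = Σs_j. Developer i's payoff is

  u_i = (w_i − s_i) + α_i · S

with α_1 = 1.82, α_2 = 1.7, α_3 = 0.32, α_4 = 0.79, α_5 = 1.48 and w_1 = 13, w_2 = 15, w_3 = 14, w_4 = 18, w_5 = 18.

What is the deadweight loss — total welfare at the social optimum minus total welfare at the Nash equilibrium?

163.52

∂u_i/∂s_i = α_i − 1, so developer i contributes w_i if α_i > 1, else 0.
α_i > 1 for i ∈ {1, 2, 5}; NE contributions (13, 15, 0, 0, 18), S = 46.
W^NE = Σw_i − S^NE + (Σα_i)·S^NE = 78 + 5.11·46 = 313.06.
Planner: ∂(Σu_j)/∂s_i = Σα_j − 1 = 5.11 > 0, so everyone contributes w_i; S^SO = 78, W^SO = 78 + 5.11·78 = 476.58.
Deadweight loss = 163.52.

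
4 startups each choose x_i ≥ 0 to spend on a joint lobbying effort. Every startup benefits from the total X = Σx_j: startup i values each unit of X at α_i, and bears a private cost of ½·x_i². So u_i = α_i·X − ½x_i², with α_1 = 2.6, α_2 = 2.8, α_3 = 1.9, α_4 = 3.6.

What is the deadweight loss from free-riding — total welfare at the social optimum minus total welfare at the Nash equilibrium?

134.395

Startup i's FOC: ∂u_i/∂x_i = α_i − x_i = 0, so x_i* = α_i.
NE contributions = (2.6, 2.8, 1.9, 3.6); X = 10.9.
W^NE = (Σα)·X − ½Σα_i² = 10.9² − ½·31.17 = 103.225.
Planner sets x_i = Σα_j = 10.9 for every i, so X^SO = 4·10.9 = 43.6.
W^SO = (Σα)·X^SO − ½·4·(Σα)² = (4/2)·10.9² = 237.62.
Deadweight loss = W^SO − W^NE = 134.395.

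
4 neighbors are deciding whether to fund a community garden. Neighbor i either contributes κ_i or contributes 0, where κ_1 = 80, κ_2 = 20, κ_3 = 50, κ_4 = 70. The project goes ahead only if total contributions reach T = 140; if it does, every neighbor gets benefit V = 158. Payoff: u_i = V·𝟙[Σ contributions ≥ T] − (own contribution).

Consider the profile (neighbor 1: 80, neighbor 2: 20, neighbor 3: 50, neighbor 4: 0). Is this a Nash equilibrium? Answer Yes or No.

Yes

Total = 150 ≥ 140: provided.
Neighbor 1 (pledges 80, payoff 78): dropping to 0 → total 70, payoff 0. No gain.
Neighbor 2 (pledges 20, payoff 138): dropping to 0 → total 130, payoff 0. No gain.
Neighbor 3 (pledges 50, payoff 108): dropping to 0 → total 100, payoff 0. No gain.
Neighbor 4 (pledges 0, payoff 158): pledging 70 → total 220, payoff 88. No gain.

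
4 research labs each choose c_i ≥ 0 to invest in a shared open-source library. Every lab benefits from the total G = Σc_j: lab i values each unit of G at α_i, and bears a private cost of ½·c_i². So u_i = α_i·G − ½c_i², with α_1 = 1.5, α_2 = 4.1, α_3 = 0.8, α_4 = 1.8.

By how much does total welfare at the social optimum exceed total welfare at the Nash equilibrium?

78.71

Lab i's FOC: ∂u_i/∂c_i = α_i − c_i = 0, so c_i* = α_i.
NE contributions = (1.5, 4.1, 0.8, 1.8); G = 8.2.
W^NE = (Σα)·G − ½Σα_i² = 8.2² − ½·22.94 = 55.77.
Planner sets c_i = Σα_j = 8.2 for every i, so G^SO = 4·8.2 = 32.8.
W^SO = (Σα)·G^SO − ½·4·(Σα)² = (4/2)·8.2² = 134.48.
Deadweight loss = W^SO − W^NE = 78.71.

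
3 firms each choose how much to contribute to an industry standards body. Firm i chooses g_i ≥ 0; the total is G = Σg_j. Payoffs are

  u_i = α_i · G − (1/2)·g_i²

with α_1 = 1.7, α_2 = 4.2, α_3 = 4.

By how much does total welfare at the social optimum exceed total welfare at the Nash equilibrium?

Firm i's FOC: ∂u_i/∂g_i = α_i − g_i = 0, so g_i* = α_i.
NE contributions = (1.7, 4.2, 4); G = 9.9.
W^NE = (Σα)·G − ½Σα_i² = 9.9² − ½·36.53 = 79.745.
Planner sets g_i = Σα_j = 9.9 for every i, so G^SO = 3·9.9 = 29.7.
W^SO = (Σα)·G^SO − ½·3·(Σα)² = (3/2)·9.9² = 147.015.
Deadweight loss = W^SO − W^NE = 67.27.

67.27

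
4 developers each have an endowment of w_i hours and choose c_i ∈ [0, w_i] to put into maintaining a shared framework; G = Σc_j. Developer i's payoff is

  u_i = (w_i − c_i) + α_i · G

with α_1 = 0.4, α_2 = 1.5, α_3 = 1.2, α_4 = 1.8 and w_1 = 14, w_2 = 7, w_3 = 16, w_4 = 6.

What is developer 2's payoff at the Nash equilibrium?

43.5

∂u_i/∂c_i = α_i − 1, so developer i contributes w_i if α_i > 1, else 0.
α_i > 1 for i ∈ {2, 3, 4}; NE contributions (0, 7, 16, 6), G = 29.
u_2 = (7 − 7) + 1.5·29 = 43.5.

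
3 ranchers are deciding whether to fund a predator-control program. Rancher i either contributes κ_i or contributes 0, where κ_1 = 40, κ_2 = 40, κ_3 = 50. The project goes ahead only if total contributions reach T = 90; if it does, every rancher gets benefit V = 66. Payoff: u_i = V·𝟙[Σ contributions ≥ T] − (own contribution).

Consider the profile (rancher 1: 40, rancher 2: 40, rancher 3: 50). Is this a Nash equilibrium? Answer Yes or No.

Total = 130 ≥ 90: provided.
Rancher 1 (pledges 40, payoff 26): dropping to 0 → total 90, payoff 66. Profitable deviation.

No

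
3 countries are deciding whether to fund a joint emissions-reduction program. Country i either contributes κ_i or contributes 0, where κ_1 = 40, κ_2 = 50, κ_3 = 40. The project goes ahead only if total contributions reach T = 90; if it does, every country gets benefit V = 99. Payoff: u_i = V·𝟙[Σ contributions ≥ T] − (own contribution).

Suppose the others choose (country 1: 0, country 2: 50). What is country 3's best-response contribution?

Others' total = 50. Contributing 40 brings total to 90 ≥ 90: gain V − κ_3 = 59.
Best response: 40.

40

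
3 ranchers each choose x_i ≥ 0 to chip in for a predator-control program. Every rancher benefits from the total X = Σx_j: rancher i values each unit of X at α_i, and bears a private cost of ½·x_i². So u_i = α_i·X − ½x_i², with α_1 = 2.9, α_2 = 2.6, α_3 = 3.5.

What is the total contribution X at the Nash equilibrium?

Rancher i's FOC: ∂u_i/∂x_i = α_i − x_i = 0, so x_i* = α_i.
NE contributions = (2.9, 2.6, 3.5); X = 9.

9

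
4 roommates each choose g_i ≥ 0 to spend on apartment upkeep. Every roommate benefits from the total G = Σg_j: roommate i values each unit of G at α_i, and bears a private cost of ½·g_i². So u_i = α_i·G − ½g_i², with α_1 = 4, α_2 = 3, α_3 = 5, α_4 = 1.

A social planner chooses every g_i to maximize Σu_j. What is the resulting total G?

Planner FOC: ∂(Σu_j)/∂g_i = (Σα_j) − g_i = 0, so g_i^SO = Σα_j = 13 for every i; G^SO = 52.

52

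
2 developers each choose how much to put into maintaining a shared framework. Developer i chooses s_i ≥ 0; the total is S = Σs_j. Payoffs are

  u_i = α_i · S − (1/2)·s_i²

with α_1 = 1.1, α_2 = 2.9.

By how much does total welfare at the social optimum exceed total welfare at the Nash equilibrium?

4.81

Developer i's FOC: ∂u_i/∂s_i = α_i − s_i = 0, so s_i* = α_i.
NE contributions = (1.1, 2.9); S = 4.
W^NE = (Σα)·S − ½Σα_i² = 4² − ½·9.62 = 11.19.
Planner sets s_i = Σα_j = 4 for every i, so S^SO = 2·4 = 8.
W^SO = (Σα)·S^SO − ½·2·(Σα)² = (2/2)·4² = 16.
Deadweight loss = W^SO − W^NE = 4.81.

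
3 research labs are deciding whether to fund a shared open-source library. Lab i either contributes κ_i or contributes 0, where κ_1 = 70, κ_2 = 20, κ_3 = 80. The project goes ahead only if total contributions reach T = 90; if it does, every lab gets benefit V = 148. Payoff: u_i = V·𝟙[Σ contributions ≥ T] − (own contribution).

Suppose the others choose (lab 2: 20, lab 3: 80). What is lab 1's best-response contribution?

Others' total = 100 ≥ 90; contributing adds cost 70 for no extra benefit.
Best response: 0.

0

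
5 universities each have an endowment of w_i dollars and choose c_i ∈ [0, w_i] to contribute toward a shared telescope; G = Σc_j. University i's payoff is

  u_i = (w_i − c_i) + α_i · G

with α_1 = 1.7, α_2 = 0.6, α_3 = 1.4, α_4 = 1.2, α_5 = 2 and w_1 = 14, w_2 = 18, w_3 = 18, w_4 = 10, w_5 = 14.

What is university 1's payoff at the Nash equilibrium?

∂u_i/∂c_i = α_i − 1, so university i contributes w_i if α_i > 1, else 0.
α_i > 1 for i ∈ {1, 3, 4, 5}; NE contributions (14, 0, 18, 10, 14), G = 56.
u_1 = (14 − 14) + 1.7·56 = 95.2.

95.2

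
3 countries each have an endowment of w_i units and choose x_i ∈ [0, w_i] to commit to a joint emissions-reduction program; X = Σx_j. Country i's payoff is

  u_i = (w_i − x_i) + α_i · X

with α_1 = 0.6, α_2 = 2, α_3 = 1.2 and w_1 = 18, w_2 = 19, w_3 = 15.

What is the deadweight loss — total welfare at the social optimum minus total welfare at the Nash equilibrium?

∂u_i/∂x_i = α_i − 1, so country i contributes w_i if α_i > 1, else 0.
α_i > 1 for i ∈ {2, 3}; NE contributions (0, 19, 15), X = 34.
W^NE = Σw_i − X^NE + (Σα_i)·X^NE = 52 + 2.8·34 = 147.2.
Planner: ∂(Σu_j)/∂x_i = Σα_j − 1 = 2.8 > 0, so everyone contributes w_i; X^SO = 52, W^SO = 52 + 2.8·52 = 197.6.
Deadweight loss = 50.4.

50.4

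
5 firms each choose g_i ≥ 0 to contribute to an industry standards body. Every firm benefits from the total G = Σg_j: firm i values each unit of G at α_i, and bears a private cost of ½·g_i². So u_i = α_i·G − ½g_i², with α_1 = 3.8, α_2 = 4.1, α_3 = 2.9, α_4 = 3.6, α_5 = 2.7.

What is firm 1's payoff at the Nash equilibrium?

Firm i's FOC: ∂u_i/∂g_i = α_i − g_i = 0, so g_i* = α_i.
NE contributions = (3.8, 4.1, 2.9, 3.6, 2.7); G = 17.1.
u_1 = α_1·G − ½·(g_1)² = 3.8·17.1 − ½·3.8² = 57.76.

57.76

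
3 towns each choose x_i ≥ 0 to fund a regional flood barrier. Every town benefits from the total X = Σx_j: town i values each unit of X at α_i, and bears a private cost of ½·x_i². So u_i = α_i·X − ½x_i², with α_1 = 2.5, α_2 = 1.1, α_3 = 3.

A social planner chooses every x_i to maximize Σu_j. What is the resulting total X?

Planner FOC: ∂(Σu_j)/∂x_i = (Σα_j) − x_i = 0, so x_i^SO = Σα_j = 6.6 for every i; X^SO = 19.8.

19.8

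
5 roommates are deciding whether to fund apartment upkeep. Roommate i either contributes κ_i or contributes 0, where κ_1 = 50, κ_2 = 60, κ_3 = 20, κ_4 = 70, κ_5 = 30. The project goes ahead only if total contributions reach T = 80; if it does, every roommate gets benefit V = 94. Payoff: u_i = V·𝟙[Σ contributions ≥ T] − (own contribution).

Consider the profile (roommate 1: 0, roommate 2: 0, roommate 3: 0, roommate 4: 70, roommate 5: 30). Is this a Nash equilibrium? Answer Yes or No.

Total = 100 ≥ 80: provided.
Roommate 1 (pledges 0, payoff 94): pledging 50 → total 150, payoff 44. No gain.
Roommate 2 (pledges 0, payoff 94): pledging 60 → total 160, payoff 34. No gain.
Roommate 3 (pledges 0, payoff 94): pledging 20 → total 120, payoff 74. No gain.
Roommate 4 (pledges 70, payoff 24): dropping to 0 → total 30, payoff 0. No gain.
Roommate 5 (pledges 30, payoff 64): dropping to 0 → total 70, payoff 0. No gain.

Yes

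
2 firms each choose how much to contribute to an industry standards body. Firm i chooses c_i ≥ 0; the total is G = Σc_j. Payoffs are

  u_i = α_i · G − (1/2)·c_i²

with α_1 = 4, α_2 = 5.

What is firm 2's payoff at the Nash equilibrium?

32.5

Firm i's FOC: ∂u_i/∂c_i = α_i − c_i = 0, so c_i* = α_i.
NE contributions = (4, 5); G = 9.
u_2 = α_2·G − ½·(c_2)² = 5·9 − ½·5² = 32.5.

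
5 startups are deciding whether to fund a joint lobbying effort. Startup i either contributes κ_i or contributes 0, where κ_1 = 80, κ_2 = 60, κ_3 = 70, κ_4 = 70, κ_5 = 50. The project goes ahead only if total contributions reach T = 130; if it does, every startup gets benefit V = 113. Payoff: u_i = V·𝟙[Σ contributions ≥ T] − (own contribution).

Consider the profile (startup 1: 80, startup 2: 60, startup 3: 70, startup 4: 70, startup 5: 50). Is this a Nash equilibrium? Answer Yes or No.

Total = 330 ≥ 130: provided.
Startup 1 (pledges 80, payoff 33): dropping to 0 → total 250, payoff 113. Profitable deviation.

No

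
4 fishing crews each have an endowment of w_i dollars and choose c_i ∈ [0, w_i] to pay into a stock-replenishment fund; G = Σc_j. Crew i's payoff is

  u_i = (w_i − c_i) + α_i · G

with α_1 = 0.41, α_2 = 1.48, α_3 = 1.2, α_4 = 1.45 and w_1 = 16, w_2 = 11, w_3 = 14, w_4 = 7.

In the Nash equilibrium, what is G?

∂u_i/∂c_i = α_i − 1, so crew i contributes w_i if α_i > 1, else 0.
α_i > 1 for i ∈ {2, 3, 4}; NE contributions (0, 11, 14, 7), G = 32.

32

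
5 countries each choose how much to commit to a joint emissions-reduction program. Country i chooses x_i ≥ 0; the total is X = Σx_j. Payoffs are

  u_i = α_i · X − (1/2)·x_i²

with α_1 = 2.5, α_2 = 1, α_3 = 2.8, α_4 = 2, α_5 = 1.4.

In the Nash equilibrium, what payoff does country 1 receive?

Country i's FOC: ∂u_i/∂x_i = α_i − x_i = 0, so x_i* = α_i.
NE contributions = (2.5, 1, 2.8, 2, 1.4); X = 9.7.
u_1 = α_1·X − ½·(x_1)² = 2.5·9.7 − ½·2.5² = 21.125.

21.125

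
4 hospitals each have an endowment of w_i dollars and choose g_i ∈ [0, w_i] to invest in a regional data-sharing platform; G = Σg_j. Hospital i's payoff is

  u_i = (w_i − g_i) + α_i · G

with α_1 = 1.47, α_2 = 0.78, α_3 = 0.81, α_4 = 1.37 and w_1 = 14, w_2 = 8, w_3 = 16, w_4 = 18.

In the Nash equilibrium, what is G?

32

∂u_i/∂g_i = α_i − 1, so hospital i contributes w_i if α_i > 1, else 0.
α_i > 1 for i ∈ {1, 4}; NE contributions (14, 0, 0, 18), G = 32.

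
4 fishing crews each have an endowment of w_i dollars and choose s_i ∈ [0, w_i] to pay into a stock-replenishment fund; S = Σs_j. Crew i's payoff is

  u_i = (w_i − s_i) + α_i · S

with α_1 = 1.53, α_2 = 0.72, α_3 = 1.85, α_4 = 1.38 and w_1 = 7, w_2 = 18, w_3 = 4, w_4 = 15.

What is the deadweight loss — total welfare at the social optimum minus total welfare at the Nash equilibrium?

∂u_i/∂s_i = α_i − 1, so crew i contributes w_i if α_i > 1, else 0.
α_i > 1 for i ∈ {1, 3, 4}; NE contributions (7, 0, 4, 15), S = 26.
W^NE = Σw_i − S^NE + (Σα_i)·S^NE = 44 + 4.48·26 = 160.48.
Planner: ∂(Σu_j)/∂s_i = Σα_j − 1 = 4.48 > 0, so everyone contributes w_i; S^SO = 44, W^SO = 44 + 4.48·44 = 241.12.
Deadweight loss = 80.64.

80.64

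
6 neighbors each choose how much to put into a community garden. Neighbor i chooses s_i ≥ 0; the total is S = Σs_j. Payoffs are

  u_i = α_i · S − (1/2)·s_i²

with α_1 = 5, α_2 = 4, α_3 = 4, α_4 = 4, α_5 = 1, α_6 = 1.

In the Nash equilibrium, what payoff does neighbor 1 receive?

82.5

Neighbor i's FOC: ∂u_i/∂s_i = α_i − s_i = 0, so s_i* = α_i.
NE contributions = (5, 4, 4, 4, 1, 1); S = 19.
u_1 = α_1·S − ½·(s_1)² = 5·19 − ½·5² = 82.5.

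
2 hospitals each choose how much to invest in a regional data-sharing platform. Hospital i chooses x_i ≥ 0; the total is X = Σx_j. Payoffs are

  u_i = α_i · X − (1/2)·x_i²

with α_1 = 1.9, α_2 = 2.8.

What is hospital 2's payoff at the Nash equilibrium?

Hospital i's FOC: ∂u_i/∂x_i = α_i − x_i = 0, so x_i* = α_i.
NE contributions = (1.9, 2.8); X = 4.7.
u_2 = α_2·X − ½·(x_2)² = 2.8·4.7 − ½·2.8² = 9.24.

9.24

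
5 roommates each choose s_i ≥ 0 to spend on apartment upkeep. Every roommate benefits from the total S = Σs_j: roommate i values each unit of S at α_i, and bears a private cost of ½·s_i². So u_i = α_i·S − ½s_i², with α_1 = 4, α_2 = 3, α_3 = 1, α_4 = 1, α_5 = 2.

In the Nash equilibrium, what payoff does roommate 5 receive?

20

Roommate i's FOC: ∂u_i/∂s_i = α_i − s_i = 0, so s_i* = α_i.
NE contributions = (4, 3, 1, 1, 2); S = 11.
u_5 = α_5·S − ½·(s_5)² = 2·11 − ½·2² = 20.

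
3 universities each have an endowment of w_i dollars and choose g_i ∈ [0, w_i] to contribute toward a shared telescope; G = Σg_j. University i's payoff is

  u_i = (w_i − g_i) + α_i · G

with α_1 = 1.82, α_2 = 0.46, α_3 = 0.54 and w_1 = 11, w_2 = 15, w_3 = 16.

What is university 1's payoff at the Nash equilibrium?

∂u_i/∂g_i = α_i − 1, so university i contributes w_i if α_i > 1, else 0.
α_i > 1 for i ∈ {1}; NE contributions (11, 0, 0), G = 11.
u_1 = (11 − 11) + 1.82·11 = 20.02.

20.02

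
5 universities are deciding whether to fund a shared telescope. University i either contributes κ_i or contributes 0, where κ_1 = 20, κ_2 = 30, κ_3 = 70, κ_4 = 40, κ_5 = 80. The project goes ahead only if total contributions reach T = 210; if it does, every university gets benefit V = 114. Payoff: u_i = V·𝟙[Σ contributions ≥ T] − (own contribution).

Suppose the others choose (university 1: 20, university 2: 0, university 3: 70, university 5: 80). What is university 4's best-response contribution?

Others' total = 170. Contributing 40 brings total to 210 ≥ 210: gain V − κ_4 = 74.
Best response: 40.

40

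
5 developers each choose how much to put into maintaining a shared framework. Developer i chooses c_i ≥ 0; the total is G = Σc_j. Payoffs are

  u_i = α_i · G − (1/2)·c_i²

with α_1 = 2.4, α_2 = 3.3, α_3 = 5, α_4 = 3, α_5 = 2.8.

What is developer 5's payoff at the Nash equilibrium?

Developer i's FOC: ∂u_i/∂c_i = α_i − c_i = 0, so c_i* = α_i.
NE contributions = (2.4, 3.3, 5, 3, 2.8); G = 16.5.
u_5 = α_5·G − ½·(c_5)² = 2.8·16.5 − ½·2.8² = 42.28.

42.28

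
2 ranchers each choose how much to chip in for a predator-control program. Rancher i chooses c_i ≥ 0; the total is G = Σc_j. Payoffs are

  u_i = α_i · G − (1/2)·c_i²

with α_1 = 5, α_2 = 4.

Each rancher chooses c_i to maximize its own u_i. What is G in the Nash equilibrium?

Rancher i's FOC: ∂u_i/∂c_i = α_i − c_i = 0, so c_i* = α_i.
NE contributions = (5, 4); G = 9.

9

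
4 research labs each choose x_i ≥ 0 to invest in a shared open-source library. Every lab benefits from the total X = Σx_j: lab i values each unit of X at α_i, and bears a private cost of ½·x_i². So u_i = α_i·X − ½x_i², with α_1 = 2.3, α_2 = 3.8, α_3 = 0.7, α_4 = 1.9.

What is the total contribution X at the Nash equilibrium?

Lab i's FOC: ∂u_i/∂x_i = α_i − x_i = 0, so x_i* = α_i.
NE contributions = (2.3, 3.8, 0.7, 1.9); X = 8.7.

8.7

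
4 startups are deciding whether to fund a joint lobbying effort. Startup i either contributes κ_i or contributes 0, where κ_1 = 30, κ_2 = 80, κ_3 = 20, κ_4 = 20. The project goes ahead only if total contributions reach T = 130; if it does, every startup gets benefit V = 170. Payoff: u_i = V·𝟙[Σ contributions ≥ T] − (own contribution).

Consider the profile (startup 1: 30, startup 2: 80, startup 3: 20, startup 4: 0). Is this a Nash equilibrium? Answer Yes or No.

Total = 130 ≥ 130: provided.
Startup 1 (pledges 30, payoff 140): dropping to 0 → total 100, payoff 0. No gain.
Startup 2 (pledges 80, payoff 90): dropping to 0 → total 50, payoff 0. No gain.
Startup 3 (pledges 20, payoff 150): dropping to 0 → total 110, payoff 0. No gain.
Startup 4 (pledges 0, payoff 170): pledging 20 → total 150, payoff 150. No gain.

Yes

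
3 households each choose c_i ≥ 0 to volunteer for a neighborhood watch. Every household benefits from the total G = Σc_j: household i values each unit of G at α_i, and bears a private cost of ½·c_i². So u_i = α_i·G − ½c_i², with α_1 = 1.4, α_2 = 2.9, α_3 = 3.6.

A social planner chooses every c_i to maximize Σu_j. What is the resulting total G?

Planner FOC: ∂(Σu_j)/∂c_i = (Σα_j) − c_i = 0, so c_i^SO = Σα_j = 7.9 for every i; G^SO = 23.7.

23.7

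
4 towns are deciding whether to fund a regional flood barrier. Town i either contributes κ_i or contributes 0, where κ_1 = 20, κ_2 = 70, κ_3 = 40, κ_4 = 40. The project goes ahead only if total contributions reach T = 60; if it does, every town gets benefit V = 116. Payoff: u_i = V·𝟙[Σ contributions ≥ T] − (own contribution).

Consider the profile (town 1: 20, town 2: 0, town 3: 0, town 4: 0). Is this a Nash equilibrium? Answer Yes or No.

Total = 20 < 60: not provided.
Town 1 (pledges 20, payoff -20): dropping to 0 → total 0, payoff 0. Profitable deviation.

No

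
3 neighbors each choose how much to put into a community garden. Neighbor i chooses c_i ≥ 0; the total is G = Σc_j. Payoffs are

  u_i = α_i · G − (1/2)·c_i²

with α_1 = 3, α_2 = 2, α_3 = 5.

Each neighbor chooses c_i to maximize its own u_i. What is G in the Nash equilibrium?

10

Neighbor i's FOC: ∂u_i/∂c_i = α_i − c_i = 0, so c_i* = α_i.
NE contributions = (3, 2, 5); G = 10.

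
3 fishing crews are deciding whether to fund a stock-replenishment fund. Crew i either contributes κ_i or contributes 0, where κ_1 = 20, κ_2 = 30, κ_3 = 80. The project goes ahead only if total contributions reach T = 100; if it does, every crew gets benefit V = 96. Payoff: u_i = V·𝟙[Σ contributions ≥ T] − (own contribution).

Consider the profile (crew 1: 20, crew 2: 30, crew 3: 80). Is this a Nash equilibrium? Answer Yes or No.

No

Total = 130 ≥ 100: provided.
Crew 1 (pledges 20, payoff 76): dropping to 0 → total 110, payoff 96. Profitable deviation.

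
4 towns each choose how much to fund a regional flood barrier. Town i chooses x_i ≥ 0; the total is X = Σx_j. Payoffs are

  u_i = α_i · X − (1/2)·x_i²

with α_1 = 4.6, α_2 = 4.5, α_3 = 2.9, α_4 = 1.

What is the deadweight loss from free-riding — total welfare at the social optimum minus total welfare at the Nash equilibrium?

194.41

Town i's FOC: ∂u_i/∂x_i = α_i − x_i = 0, so x_i* = α_i.
NE contributions = (4.6, 4.5, 2.9, 1); X = 13.
W^NE = (Σα)·X − ½Σα_i² = 13² − ½·50.82 = 143.59.
Planner sets x_i = Σα_j = 13 for every i, so X^SO = 4·13 = 52.
W^SO = (Σα)·X^SO − ½·4·(Σα)² = (4/2)·13² = 338.
Deadweight loss = W^SO − W^NE = 194.41.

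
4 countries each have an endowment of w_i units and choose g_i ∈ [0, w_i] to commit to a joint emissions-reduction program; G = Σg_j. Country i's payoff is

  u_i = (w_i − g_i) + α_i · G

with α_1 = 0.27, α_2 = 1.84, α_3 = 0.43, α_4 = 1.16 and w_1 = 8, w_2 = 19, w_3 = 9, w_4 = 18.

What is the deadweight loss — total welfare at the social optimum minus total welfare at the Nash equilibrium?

45.9

∂u_i/∂g_i = α_i − 1, so country i contributes w_i if α_i > 1, else 0.
α_i > 1 for i ∈ {2, 4}; NE contributions (0, 19, 0, 18), G = 37.
W^NE = Σw_i − G^NE + (Σα_i)·G^NE = 54 + 2.7·37 = 153.9.
Planner: ∂(Σu_j)/∂g_i = Σα_j − 1 = 2.7 > 0, so everyone contributes w_i; G^SO = 54, W^SO = 54 + 2.7·54 = 199.8.
Deadweight loss = 45.9.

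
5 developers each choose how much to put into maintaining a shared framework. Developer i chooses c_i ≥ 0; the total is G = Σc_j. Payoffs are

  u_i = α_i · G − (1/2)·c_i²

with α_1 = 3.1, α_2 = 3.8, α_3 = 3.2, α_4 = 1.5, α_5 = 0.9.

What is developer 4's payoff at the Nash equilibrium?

Developer i's FOC: ∂u_i/∂c_i = α_i − c_i = 0, so c_i* = α_i.
NE contributions = (3.1, 3.8, 3.2, 1.5, 0.9); G = 12.5.
u_4 = α_4·G − ½·(c_4)² = 1.5·12.5 − ½·1.5² = 17.625.

17.625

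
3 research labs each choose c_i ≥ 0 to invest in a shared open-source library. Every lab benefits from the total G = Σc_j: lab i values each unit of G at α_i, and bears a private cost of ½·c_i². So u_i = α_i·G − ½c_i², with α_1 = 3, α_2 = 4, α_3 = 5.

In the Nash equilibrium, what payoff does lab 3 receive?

47.5

Lab i's FOC: ∂u_i/∂c_i = α_i − c_i = 0, so c_i* = α_i.
NE contributions = (3, 4, 5); G = 12.
u_3 = α_3·G − ½·(c_3)² = 5·12 − ½·5² = 47.5.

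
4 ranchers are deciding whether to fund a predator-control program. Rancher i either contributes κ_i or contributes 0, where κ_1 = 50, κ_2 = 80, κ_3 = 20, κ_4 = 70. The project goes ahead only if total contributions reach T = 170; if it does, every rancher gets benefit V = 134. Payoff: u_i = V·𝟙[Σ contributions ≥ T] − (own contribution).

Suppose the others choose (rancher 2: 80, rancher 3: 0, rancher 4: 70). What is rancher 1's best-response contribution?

50

Others' total = 150. Contributing 50 brings total to 200 ≥ 170: gain V − κ_1 = 84.
Best response: 50.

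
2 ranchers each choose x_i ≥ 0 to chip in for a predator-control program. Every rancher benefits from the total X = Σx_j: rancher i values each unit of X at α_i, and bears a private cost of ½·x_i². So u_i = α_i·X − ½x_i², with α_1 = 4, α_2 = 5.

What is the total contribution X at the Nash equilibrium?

9

Rancher i's FOC: ∂u_i/∂x_i = α_i − x_i = 0, so x_i* = α_i.
NE contributions = (4, 5); X = 9.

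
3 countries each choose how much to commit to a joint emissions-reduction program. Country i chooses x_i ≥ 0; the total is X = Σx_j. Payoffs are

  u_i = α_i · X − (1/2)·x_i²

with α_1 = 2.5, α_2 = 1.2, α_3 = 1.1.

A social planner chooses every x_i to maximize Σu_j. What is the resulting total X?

14.4

Planner FOC: ∂(Σu_j)/∂x_i = (Σα_j) − x_i = 0, so x_i^SO = Σα_j = 4.8 for every i; X^SO = 14.4.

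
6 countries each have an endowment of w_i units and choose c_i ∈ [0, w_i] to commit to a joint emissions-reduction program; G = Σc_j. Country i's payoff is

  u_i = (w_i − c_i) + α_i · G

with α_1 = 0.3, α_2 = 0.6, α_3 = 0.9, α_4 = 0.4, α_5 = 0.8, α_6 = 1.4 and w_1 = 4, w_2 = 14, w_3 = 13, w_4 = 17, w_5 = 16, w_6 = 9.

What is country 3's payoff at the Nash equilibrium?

∂u_i/∂c_i = α_i − 1, so country i contributes w_i if α_i > 1, else 0.
α_i > 1 for i ∈ {6}; NE contributions (0, 0, 0, 0, 0, 9), G = 9.
u_3 = (13 − 0) + 0.9·9 = 21.1.

21.1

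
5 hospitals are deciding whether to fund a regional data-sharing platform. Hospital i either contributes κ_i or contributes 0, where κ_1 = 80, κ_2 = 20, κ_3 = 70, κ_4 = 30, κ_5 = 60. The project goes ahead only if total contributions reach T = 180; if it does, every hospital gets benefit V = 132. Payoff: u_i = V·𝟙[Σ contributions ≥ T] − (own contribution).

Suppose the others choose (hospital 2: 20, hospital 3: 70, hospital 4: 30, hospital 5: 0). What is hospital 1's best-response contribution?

80

Others' total = 120. Contributing 80 brings total to 200 ≥ 180: gain V − κ_1 = 52.
Best response: 80.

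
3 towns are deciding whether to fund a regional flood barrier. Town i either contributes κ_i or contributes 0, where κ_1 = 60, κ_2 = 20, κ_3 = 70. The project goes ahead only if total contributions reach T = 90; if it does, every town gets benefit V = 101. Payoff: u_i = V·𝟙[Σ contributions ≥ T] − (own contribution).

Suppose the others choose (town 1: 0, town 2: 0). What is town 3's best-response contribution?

Others' total = 0. Even contributing 70 gives 70 < 90: no benefit either way.
Best response: 0.

0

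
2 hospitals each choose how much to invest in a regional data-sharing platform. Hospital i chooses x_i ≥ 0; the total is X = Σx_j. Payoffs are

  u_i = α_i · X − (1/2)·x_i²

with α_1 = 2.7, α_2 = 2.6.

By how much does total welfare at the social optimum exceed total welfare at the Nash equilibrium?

7.025

Hospital i's FOC: ∂u_i/∂x_i = α_i − x_i = 0, so x_i* = α_i.
NE contributions = (2.7, 2.6); X = 5.3.
W^NE = (Σα)·X − ½Σα_i² = 5.3² − ½·14.05 = 21.065.
Planner sets x_i = Σα_j = 5.3 for every i, so X^SO = 2·5.3 = 10.6.
W^SO = (Σα)·X^SO − ½·2·(Σα)² = (2/2)·5.3² = 28.09.
Deadweight loss = W^SO − W^NE = 7.025.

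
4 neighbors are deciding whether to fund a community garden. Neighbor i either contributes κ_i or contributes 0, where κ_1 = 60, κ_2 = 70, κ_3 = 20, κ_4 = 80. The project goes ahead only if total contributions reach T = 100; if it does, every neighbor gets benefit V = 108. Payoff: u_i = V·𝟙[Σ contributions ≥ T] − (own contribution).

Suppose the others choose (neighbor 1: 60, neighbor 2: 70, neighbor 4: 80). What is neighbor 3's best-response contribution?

Others' total = 210 ≥ 100; contributing adds cost 20 for no extra benefit.
Best response: 0.

0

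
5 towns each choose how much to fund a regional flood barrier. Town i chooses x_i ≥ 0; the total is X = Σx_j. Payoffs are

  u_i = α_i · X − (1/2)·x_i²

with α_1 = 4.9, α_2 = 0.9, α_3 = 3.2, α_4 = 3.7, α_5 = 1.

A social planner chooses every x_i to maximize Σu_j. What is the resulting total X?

Planner FOC: ∂(Σu_j)/∂x_i = (Σα_j) − x_i = 0, so x_i^SO = Σα_j = 13.7 for every i; X^SO = 68.5.

68.5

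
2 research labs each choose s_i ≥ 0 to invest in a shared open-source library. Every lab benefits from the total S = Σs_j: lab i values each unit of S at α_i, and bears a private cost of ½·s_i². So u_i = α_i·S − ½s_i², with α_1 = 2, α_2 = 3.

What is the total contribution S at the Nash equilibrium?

Lab i's FOC: ∂u_i/∂s_i = α_i − s_i = 0, so s_i* = α_i.
NE contributions = (2, 3); S = 5.

5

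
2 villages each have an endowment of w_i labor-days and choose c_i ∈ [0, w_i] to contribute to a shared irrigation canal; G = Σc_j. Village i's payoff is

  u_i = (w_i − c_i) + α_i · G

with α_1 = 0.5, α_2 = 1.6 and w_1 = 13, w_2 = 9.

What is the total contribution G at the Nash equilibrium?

∂u_i/∂c_i = α_i − 1, so village i contributes w_i if α_i > 1, else 0.
α_i > 1 for i ∈ {2}; NE contributions (0, 9), G = 9.

9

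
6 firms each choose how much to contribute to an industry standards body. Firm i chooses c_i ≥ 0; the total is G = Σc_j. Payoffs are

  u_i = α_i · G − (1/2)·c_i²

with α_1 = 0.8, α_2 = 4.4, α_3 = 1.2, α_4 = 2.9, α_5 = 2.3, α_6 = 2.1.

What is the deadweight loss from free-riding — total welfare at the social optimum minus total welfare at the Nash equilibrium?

395.155

Firm i's FOC: ∂u_i/∂c_i = α_i − c_i = 0, so c_i* = α_i.
NE contributions = (0.8, 4.4, 1.2, 2.9, 2.3, 2.1); G = 13.7.
W^NE = (Σα)·G − ½Σα_i² = 13.7² − ½·39.55 = 167.915.
Planner sets c_i = Σα_j = 13.7 for every i, so G^SO = 6·13.7 = 82.2.
W^SO = (Σα)·G^SO − ½·6·(Σα)² = (6/2)·13.7² = 563.07.
Deadweight loss = W^SO − W^NE = 395.155.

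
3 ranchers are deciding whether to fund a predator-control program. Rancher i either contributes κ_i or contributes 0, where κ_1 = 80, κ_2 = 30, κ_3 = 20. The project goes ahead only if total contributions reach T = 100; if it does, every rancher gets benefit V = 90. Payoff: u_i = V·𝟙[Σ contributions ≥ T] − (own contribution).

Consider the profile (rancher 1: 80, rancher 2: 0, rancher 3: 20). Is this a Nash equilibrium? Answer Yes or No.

Total = 100 ≥ 100: provided.
Rancher 1 (pledges 80, payoff 10): dropping to 0 → total 20, payoff 0. No gain.
Rancher 2 (pledges 0, payoff 90): pledging 30 → total 130, payoff 60. No gain.
Rancher 3 (pledges 20, payoff 70): dropping to 0 → total 80, payoff 0. No gain.

Yes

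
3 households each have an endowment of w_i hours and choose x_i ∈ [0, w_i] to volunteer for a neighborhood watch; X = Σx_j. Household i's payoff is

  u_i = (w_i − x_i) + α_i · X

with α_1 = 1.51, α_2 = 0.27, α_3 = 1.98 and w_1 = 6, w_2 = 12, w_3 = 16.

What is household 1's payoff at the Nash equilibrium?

∂u_i/∂x_i = α_i − 1, so household i contributes w_i if α_i > 1, else 0.
α_i > 1 for i ∈ {1, 3}; NE contributions (6, 0, 16), X = 22.
u_1 = (6 − 6) + 1.51·22 = 33.22.

33.22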